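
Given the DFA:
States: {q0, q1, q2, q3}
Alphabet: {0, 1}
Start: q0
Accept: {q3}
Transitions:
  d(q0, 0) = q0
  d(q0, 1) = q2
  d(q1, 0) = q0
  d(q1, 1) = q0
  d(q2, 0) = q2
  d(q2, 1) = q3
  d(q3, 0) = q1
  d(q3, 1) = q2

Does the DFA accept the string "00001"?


Trace: q0 -> q0 -> q0 -> q0 -> q0 -> q2
Final state: q2
Accept states: {q3}

No, rejected (final state q2 is not an accept state)


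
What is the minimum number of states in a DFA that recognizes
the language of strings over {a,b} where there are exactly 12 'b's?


States: count = 0, 1, ..., 12 (that's 13 states), plus a dead state for count > 12.
Total: 13 + 1 = 14. Accept = count-12 state.

14


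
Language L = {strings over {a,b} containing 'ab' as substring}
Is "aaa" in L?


'ab' does not occur

No, "aaa" is not in L


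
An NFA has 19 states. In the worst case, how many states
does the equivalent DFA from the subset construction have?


Subset construction: one DFA state per subset of NFA states.
2^19 = 524288

524288


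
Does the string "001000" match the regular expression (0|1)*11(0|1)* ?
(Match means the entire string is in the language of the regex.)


|string| = 6; first = '0'; last = '0'

No, "001000" does not match (0|1)*11(0|1)*


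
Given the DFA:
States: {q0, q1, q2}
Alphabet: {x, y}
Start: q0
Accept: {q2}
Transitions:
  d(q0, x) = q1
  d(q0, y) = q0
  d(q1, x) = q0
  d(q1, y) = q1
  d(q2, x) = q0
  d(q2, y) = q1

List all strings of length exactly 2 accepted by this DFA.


All strings of length 2: 4 total
Accepted: 0

None


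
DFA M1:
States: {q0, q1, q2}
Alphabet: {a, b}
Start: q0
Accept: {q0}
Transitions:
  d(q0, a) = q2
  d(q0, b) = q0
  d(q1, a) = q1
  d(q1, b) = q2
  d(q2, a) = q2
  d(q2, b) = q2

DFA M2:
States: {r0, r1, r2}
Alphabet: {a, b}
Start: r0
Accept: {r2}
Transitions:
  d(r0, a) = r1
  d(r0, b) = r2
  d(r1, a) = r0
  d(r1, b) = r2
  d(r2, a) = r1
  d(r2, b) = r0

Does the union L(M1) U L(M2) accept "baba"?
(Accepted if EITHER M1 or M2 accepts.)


M1: final=q2 accepted=False
M2: final=r1 accepted=False

No, union rejects (neither accepts)


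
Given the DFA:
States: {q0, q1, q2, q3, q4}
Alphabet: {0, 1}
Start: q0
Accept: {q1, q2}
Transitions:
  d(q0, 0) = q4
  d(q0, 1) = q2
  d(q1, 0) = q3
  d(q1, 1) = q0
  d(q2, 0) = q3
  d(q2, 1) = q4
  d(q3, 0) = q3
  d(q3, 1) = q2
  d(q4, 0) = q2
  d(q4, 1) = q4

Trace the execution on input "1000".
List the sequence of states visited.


Input: 1000
d(q0, 1) = q2
d(q2, 0) = q3
d(q3, 0) = q3
d(q3, 0) = q3


q0 -> q2 -> q3 -> q3 -> q3


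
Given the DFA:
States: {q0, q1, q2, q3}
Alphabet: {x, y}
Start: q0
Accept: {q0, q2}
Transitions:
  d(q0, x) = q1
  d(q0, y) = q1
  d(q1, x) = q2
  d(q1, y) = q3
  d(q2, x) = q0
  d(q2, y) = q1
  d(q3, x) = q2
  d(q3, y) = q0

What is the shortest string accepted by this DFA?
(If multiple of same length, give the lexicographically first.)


BFS by string length (lex-first path to each state shown):
  len 0: q0<-""
Found accept state at length 0.

"" (empty string)


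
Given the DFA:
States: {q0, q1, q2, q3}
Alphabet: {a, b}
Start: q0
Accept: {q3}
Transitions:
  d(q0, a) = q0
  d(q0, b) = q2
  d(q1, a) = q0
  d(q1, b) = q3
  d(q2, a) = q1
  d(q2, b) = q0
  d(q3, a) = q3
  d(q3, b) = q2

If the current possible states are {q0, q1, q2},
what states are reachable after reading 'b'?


Apply transition on 'b' from each current state:
  d(q0, b) = q2
  d(q1, b) = q3
  d(q2, b) = q0

{q0, q2, q3}


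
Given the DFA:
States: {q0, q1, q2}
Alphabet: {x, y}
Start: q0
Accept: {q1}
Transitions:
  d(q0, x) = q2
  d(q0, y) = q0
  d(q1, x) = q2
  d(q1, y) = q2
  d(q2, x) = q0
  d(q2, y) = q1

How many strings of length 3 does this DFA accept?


Enumerating all length-3 strings:
  "xxx" -> q2 [reject]
  "xxy" -> q0 [reject]
  "xyx" -> q2 [reject]
  "xyy" -> q2 [reject]
  "yxx" -> q0 [reject]
  "yxy" -> q1 [accept]
  "yyx" -> q2 [reject]
  "yyy" -> q0 [reject]

1 out of 8


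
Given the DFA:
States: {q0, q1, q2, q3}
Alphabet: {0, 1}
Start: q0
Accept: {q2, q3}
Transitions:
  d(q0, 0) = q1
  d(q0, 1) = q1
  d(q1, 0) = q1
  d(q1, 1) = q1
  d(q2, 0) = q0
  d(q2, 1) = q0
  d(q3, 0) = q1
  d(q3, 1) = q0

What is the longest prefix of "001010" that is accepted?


Run the DFA, marking each prefix where the state is accepting:
  "" -> q0 [reject]
  "0" -> q1 [reject]
  "00" -> q1 [reject]
  "001" -> q1 [reject]
  "0010" -> q1 [reject]
  "00101" -> q1 [reject]
  "001010" -> q1 [reject]

No prefix is accepted


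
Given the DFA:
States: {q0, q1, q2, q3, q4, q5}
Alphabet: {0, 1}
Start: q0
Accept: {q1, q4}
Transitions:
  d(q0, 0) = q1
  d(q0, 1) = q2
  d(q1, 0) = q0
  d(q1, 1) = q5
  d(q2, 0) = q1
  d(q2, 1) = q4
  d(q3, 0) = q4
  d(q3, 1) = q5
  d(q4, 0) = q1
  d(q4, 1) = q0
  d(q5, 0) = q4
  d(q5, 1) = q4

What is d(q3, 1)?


Looking up transition d(q3, 1)

q5


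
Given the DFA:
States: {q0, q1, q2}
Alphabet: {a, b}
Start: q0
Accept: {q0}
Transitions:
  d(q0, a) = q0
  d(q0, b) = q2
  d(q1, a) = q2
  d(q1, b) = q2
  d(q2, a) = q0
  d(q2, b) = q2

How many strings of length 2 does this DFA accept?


Enumerating all length-2 strings:
  "aa" -> q0 [accept]
  "ab" -> q2 [reject]
  "ba" -> q0 [accept]
  "bb" -> q2 [reject]

2 out of 4


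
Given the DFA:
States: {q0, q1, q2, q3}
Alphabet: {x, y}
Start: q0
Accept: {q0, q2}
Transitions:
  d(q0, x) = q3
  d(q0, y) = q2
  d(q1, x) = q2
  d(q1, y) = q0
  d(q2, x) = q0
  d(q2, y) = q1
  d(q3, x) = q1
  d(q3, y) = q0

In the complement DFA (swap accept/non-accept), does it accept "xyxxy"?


Trace: q0 -> q3 -> q0 -> q3 -> q1 -> q0
Final: q0
Original accept: {q0, q2}
Complement: q0 is in original accept

No, complement rejects (original accepts)


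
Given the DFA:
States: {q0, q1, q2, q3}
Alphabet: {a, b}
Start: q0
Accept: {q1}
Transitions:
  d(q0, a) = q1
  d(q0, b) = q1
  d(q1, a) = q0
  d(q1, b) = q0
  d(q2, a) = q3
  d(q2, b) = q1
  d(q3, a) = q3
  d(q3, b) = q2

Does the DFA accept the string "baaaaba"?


Trace: q0 -> q1 -> q0 -> q1 -> q0 -> q1 -> q0 -> q1
Final state: q1
Accept states: {q1}

Yes, accepted (final state q1 is an accept state)


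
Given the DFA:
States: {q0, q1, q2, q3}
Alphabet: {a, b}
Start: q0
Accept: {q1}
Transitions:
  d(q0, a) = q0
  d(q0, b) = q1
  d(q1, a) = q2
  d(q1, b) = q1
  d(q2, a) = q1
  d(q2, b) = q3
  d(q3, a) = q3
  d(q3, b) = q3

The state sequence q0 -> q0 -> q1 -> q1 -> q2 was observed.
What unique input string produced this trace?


Trace back each transition to find the symbol:
  q0 --[a]--> q0
  q0 --[b]--> q1
  q1 --[b]--> q1
  q1 --[a]--> q2

"abba"


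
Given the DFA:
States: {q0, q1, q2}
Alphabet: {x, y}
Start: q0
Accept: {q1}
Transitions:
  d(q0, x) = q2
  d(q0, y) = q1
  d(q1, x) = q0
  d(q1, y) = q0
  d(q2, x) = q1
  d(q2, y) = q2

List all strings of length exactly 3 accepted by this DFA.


All strings of length 3: 8 total
Accepted: 3

"xyx", "yxy", "yyy"


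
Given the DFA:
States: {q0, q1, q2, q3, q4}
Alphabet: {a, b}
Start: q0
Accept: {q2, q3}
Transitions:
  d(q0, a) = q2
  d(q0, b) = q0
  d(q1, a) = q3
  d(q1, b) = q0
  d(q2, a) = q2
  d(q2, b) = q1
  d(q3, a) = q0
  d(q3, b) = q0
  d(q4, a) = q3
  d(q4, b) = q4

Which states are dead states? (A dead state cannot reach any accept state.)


Forward reachability from each state:
  q0 -> reaches accept state q2 (live)
  q1 -> reaches accept state q2 (live)
  q2 -> reaches accept state q2 (live)
  q3 -> reaches accept state q2 (live)
  q4 -> reaches accept state q2 (live)

None (all states can reach an accept state)


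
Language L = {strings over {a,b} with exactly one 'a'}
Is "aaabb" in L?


count('a') = 3

No, "aaabb" is not in L


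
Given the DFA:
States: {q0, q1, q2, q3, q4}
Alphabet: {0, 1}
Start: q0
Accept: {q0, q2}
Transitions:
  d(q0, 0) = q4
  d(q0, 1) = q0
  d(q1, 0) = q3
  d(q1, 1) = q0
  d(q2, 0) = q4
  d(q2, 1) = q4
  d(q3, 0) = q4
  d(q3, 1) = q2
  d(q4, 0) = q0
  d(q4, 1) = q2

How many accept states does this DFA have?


Accept states listed: {q0, q2}
Counting: q0(1) q2(2)

2


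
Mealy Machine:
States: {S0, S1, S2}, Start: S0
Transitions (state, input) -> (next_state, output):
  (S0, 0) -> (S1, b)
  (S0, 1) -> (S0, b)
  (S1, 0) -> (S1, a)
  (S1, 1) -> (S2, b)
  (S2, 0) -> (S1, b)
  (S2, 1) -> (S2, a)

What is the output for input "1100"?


Step-by-step:
  (S0, 1) -> (S0, b)
  (S0, 1) -> (S0, b)
  (S0, 0) -> (S1, b)
  (S1, 0) -> (S1, a)

"bbba"


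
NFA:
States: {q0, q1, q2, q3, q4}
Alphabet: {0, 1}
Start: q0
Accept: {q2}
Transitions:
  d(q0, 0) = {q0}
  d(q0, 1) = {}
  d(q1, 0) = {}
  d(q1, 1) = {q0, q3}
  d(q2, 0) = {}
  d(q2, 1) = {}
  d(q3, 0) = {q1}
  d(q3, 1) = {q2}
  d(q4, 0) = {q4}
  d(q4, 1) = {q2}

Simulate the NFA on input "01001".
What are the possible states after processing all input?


Start: {q0}
  --0--> {q0}
  --1--> {}
  --0--> {}
  --0--> {}
  --1--> {}

{} (empty set, no valid transitions)


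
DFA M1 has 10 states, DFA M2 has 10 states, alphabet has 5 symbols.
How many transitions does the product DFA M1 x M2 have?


Product DFA has 10 * 10 = 100 states.
Each has 5 transitions: 100 * 5 = 500

500


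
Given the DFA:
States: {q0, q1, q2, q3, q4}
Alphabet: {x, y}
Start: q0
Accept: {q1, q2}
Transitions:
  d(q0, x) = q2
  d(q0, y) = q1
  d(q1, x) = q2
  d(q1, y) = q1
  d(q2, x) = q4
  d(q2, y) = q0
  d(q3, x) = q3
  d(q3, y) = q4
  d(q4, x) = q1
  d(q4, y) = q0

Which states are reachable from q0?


BFS from q0:
  layer 0: {q0}
  layer 1: {q1, q2}
  layer 2: {q4}

{q0, q1, q2, q4}


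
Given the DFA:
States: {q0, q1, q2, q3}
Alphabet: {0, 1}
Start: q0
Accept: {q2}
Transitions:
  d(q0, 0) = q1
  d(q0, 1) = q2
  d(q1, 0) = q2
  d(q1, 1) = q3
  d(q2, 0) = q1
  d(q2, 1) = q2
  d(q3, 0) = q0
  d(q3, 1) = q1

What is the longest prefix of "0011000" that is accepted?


Run the DFA, marking each prefix where the state is accepting:
  "" -> q0 [reject]
  "0" -> q1 [reject]
  "00" -> q2 [accept]
  "001" -> q2 [accept]
  "0011" -> q2 [accept]
  "00110" -> q1 [reject]
  "001100" -> q2 [accept]
  "0011000" -> q1 [reject]

"001100"


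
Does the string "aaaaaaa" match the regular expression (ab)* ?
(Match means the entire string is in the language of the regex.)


|string| = 7; first = 'a'; last = 'a'

No, "aaaaaaa" does not match (ab)*


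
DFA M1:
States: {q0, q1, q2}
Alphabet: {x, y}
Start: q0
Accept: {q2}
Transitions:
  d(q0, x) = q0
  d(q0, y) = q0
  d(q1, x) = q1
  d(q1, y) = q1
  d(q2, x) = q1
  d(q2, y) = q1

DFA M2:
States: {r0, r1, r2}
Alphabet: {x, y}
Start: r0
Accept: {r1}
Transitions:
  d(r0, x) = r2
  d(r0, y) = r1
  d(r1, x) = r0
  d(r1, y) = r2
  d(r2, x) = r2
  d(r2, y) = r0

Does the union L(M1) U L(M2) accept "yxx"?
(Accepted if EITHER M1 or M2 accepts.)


M1: final=q0 accepted=False
M2: final=r2 accepted=False

No, union rejects (neither accepts)


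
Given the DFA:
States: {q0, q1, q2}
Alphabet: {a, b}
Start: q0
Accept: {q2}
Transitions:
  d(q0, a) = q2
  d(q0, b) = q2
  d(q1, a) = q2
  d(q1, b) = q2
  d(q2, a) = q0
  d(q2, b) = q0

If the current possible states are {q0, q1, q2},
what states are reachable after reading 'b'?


Apply transition on 'b' from each current state:
  d(q0, b) = q2
  d(q1, b) = q2
  d(q2, b) = q0

{q0, q2}


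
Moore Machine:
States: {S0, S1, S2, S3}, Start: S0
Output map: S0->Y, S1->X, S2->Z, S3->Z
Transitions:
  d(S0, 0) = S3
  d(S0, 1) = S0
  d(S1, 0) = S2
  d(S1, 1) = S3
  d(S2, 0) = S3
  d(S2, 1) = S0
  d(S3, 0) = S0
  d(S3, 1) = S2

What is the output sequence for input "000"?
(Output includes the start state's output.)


Start: S0 (output Y)
  --0--> S3 (output Z)
  --0--> S0 (output Y)
  --0--> S3 (output Z)

"YZYZ"


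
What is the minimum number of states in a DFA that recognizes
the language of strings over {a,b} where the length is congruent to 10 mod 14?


States track (length) mod 14.
Need 14 states: one per remainder 0..13; accept = remainder 10.

14


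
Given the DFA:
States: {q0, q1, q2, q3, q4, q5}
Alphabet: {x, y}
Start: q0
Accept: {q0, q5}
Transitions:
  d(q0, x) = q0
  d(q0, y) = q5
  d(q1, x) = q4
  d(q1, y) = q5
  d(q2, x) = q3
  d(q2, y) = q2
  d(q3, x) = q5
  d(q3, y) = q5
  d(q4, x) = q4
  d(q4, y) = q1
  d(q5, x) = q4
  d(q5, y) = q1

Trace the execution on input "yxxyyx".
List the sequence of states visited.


Input: yxxyyx
d(q0, y) = q5
d(q5, x) = q4
d(q4, x) = q4
d(q4, y) = q1
d(q1, y) = q5
d(q5, x) = q4


q0 -> q5 -> q4 -> q4 -> q1 -> q5 -> q4


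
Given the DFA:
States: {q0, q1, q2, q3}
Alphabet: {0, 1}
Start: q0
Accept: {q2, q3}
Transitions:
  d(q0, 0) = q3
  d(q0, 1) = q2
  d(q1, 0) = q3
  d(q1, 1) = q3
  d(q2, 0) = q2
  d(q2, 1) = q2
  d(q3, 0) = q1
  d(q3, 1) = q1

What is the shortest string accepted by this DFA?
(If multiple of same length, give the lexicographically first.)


BFS by string length (lex-first path to each state shown):
  len 0: q0<-""
  len 1: q2<-"1", q3<-"0"
Found accept state at length 1.

"0"


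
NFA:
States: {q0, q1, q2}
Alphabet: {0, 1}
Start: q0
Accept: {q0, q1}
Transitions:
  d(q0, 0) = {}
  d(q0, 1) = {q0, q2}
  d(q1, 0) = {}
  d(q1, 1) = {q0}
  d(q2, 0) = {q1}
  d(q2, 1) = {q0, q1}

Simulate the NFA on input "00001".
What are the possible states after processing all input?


Start: {q0}
  --0--> {}
  --0--> {}
  --0--> {}
  --0--> {}
  --1--> {}

{} (empty set, no valid transitions)


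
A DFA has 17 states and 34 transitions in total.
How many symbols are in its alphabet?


Each state has exactly one transition per symbol.
|alphabet| = transitions / states = 34 / 17 = 2

2


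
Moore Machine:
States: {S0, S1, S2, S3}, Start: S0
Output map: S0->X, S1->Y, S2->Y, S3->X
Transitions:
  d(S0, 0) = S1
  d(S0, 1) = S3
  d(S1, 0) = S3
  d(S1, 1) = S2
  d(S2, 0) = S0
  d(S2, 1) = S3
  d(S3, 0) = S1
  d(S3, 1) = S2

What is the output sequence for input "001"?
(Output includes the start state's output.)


Start: S0 (output X)
  --0--> S1 (output Y)
  --0--> S3 (output X)
  --1--> S2 (output Y)

"XYXY"


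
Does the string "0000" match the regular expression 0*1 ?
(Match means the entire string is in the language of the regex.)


|string| = 4; first = '0'; last = '0'

No, "0000" does not match 0*1


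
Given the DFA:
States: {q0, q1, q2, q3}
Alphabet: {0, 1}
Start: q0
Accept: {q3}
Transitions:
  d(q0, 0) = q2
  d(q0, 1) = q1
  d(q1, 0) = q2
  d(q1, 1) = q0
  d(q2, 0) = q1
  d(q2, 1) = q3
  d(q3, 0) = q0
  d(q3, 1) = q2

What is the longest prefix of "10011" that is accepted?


Run the DFA, marking each prefix where the state is accepting:
  "" -> q0 [reject]
  "1" -> q1 [reject]
  "10" -> q2 [reject]
  "100" -> q1 [reject]
  "1001" -> q0 [reject]
  "10011" -> q1 [reject]

No prefix is accepted


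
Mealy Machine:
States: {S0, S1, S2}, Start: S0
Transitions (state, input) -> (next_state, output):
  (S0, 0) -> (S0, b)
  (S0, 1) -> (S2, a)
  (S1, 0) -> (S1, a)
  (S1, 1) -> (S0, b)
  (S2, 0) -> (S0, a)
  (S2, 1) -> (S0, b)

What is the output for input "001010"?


Step-by-step:
  (S0, 0) -> (S0, b)
  (S0, 0) -> (S0, b)
  (S0, 1) -> (S2, a)
  (S2, 0) -> (S0, a)
  (S0, 1) -> (S2, a)
  (S2, 0) -> (S0, a)

"bbaaaa"


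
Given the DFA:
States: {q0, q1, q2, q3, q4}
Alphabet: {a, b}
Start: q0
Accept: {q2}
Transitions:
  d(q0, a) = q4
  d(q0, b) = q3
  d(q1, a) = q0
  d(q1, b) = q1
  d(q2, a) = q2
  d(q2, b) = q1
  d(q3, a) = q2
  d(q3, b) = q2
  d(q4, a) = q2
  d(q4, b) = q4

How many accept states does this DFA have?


Accept states listed: {q2}
Counting: q2(1)

1


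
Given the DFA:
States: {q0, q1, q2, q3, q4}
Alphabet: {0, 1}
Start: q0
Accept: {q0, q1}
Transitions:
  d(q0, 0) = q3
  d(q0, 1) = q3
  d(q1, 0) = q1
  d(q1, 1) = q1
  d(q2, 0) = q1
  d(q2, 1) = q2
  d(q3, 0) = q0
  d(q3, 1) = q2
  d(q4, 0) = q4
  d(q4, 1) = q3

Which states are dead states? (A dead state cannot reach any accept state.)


Forward reachability from each state:
  q0 -> reaches accept state q0 (live)
  q1 -> reaches accept state q1 (live)
  q2 -> reaches accept state q1 (live)
  q3 -> reaches accept state q0 (live)
  q4 -> reaches accept state q0 (live)

None (all states can reach an accept state)


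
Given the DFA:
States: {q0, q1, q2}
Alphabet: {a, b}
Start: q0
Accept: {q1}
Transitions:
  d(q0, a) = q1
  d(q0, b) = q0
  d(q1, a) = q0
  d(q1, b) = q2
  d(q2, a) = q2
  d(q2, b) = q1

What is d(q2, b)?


Looking up transition d(q2, b)

q1


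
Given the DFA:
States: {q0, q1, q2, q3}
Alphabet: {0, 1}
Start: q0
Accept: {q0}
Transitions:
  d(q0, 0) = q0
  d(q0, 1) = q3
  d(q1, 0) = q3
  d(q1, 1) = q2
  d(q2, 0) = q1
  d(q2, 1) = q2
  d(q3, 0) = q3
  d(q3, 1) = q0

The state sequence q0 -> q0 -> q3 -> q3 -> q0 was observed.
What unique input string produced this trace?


Trace back each transition to find the symbol:
  q0 --[0]--> q0
  q0 --[1]--> q3
  q3 --[0]--> q3
  q3 --[1]--> q0

"0101"


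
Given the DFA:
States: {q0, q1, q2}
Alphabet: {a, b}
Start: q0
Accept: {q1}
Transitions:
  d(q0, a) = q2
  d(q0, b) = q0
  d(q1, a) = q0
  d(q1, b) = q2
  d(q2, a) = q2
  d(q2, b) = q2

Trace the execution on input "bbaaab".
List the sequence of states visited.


Input: bbaaab
d(q0, b) = q0
d(q0, b) = q0
d(q0, a) = q2
d(q2, a) = q2
d(q2, a) = q2
d(q2, b) = q2


q0 -> q0 -> q0 -> q2 -> q2 -> q2 -> q2


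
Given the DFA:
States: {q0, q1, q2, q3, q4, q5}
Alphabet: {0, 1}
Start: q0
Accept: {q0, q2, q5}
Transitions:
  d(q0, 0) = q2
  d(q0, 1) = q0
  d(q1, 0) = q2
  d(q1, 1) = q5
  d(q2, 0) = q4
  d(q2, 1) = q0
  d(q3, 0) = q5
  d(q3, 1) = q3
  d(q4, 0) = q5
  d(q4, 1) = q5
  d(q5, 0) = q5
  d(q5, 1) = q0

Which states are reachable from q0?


BFS from q0:
  layer 0: {q0}
  layer 1: {q2}
  layer 2: {q4}
  layer 3: {q5}

{q0, q2, q4, q5}


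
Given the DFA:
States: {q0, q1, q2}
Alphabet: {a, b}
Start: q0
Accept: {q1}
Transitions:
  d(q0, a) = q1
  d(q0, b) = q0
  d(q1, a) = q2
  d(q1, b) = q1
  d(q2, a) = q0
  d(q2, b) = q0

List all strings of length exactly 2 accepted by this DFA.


All strings of length 2: 4 total
Accepted: 2

"ab", "ba"


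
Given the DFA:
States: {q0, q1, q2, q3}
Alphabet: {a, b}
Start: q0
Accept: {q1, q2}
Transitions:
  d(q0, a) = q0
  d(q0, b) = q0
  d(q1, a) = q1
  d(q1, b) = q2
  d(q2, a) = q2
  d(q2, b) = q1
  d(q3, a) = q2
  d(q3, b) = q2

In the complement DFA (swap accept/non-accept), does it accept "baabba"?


Trace: q0 -> q0 -> q0 -> q0 -> q0 -> q0 -> q0
Final: q0
Original accept: {q1, q2}
Complement: q0 is not in original accept

Yes, complement accepts (original rejects)


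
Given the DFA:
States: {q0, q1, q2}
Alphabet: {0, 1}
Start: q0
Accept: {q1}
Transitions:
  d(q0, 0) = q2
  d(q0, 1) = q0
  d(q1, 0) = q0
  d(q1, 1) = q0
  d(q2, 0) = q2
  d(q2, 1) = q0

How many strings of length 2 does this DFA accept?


Enumerating all length-2 strings:
  "00" -> q2 [reject]
  "01" -> q0 [reject]
  "10" -> q2 [reject]
  "11" -> q0 [reject]

0 out of 4


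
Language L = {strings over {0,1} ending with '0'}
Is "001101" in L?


last symbol = '1'

No, "001101" is not in L


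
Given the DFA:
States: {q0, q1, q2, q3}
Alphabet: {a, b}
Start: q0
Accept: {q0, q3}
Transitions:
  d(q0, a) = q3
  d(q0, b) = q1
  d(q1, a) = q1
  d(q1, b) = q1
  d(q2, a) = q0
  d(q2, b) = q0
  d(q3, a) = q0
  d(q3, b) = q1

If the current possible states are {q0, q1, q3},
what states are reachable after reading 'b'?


Apply transition on 'b' from each current state:
  d(q0, b) = q1
  d(q1, b) = q1
  d(q3, b) = q1

{q1}


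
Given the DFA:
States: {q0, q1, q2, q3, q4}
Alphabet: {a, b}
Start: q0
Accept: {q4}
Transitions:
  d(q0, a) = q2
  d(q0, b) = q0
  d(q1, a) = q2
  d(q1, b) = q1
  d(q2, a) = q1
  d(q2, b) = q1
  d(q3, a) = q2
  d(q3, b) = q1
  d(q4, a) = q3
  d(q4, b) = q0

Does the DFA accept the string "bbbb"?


Trace: q0 -> q0 -> q0 -> q0 -> q0
Final state: q0
Accept states: {q4}

No, rejected (final state q0 is not an accept state)


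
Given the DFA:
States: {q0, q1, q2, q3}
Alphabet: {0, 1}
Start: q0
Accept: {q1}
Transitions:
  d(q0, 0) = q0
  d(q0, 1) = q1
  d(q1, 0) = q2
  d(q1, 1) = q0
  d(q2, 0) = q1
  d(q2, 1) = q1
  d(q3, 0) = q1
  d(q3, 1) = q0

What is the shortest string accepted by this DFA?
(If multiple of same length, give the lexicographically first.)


BFS by string length (lex-first path to each state shown):
  len 0: q0<-""
  len 1: q0<-"0", q1<-"1"
Found accept state at length 1.

"1"


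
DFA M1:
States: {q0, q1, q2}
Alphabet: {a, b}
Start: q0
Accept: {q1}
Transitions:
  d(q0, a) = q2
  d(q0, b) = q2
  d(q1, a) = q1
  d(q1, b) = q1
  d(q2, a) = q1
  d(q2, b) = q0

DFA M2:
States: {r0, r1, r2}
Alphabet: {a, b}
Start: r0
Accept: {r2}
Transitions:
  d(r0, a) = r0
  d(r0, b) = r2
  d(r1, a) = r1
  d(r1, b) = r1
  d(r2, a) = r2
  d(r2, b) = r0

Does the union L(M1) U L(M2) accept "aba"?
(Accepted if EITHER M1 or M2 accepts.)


M1: final=q2 accepted=False
M2: final=r2 accepted=True

Yes, union accepts


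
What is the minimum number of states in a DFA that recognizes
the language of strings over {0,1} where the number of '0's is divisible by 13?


States track (count of '0') mod 13.
Need 13 states: one per remainder 0..12; accept = remainder 0.

13


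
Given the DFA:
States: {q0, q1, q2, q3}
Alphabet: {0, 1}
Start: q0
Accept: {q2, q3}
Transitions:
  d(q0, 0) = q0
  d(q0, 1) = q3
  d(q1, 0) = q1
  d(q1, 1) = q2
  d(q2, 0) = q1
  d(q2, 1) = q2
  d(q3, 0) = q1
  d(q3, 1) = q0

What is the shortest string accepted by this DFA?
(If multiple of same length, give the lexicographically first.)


BFS by string length (lex-first path to each state shown):
  len 0: q0<-""
  len 1: q0<-"0", q3<-"1"
Found accept state at length 1.

"1"


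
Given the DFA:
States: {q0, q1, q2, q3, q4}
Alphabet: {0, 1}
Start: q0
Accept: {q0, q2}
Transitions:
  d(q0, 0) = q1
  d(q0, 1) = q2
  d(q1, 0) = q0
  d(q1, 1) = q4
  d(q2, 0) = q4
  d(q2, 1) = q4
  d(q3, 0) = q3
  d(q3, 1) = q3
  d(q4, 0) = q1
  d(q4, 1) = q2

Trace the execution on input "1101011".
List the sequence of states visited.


Input: 1101011
d(q0, 1) = q2
d(q2, 1) = q4
d(q4, 0) = q1
d(q1, 1) = q4
d(q4, 0) = q1
d(q1, 1) = q4
d(q4, 1) = q2


q0 -> q2 -> q4 -> q1 -> q4 -> q1 -> q4 -> q2


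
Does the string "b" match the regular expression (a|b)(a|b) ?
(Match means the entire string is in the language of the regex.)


|string| = 1; first = 'b'; last = 'b'

No, "b" does not match (a|b)(a|b)


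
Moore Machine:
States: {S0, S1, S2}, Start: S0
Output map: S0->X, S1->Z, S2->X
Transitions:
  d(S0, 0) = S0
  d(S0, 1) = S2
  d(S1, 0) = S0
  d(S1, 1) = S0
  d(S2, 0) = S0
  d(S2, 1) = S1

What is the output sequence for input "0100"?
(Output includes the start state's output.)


Start: S0 (output X)
  --0--> S0 (output X)
  --1--> S2 (output X)
  --0--> S0 (output X)
  --0--> S0 (output X)

"XXXXX"


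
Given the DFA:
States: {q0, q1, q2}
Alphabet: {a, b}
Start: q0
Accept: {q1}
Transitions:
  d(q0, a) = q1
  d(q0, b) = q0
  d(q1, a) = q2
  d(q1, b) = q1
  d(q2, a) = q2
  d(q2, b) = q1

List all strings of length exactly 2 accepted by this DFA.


All strings of length 2: 4 total
Accepted: 2

"ab", "ba"


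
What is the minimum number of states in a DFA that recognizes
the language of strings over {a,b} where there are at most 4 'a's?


States: count = 0, 1, ..., 4 (all accepting; 5 states), plus a dead state for count > 4.
Total: 5 + 1 = 6.

6


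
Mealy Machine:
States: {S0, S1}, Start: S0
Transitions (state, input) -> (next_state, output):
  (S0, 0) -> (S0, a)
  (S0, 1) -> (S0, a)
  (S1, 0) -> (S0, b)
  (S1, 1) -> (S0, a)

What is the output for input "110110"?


Step-by-step:
  (S0, 1) -> (S0, a)
  (S0, 1) -> (S0, a)
  (S0, 0) -> (S0, a)
  (S0, 1) -> (S0, a)
  (S0, 1) -> (S0, a)
  (S0, 0) -> (S0, a)

"aaaaaa"


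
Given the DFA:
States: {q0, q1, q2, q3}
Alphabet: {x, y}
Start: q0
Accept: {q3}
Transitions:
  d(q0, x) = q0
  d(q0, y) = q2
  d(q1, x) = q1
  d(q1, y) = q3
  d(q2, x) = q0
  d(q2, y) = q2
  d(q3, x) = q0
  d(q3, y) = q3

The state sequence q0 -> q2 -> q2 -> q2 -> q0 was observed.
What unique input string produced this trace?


Trace back each transition to find the symbol:
  q0 --[y]--> q2
  q2 --[y]--> q2
  q2 --[y]--> q2
  q2 --[x]--> q0

"yyyx"


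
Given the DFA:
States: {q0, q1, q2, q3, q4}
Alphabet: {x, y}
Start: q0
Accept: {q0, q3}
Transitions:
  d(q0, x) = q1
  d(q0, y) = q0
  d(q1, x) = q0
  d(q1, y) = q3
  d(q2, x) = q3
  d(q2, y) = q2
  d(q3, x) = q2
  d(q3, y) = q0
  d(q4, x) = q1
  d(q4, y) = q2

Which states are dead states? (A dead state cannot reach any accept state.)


Forward reachability from each state:
  q0 -> reaches accept state q0 (live)
  q1 -> reaches accept state q0 (live)
  q2 -> reaches accept state q0 (live)
  q3 -> reaches accept state q0 (live)
  q4 -> reaches accept state q0 (live)

None (all states can reach an accept state)


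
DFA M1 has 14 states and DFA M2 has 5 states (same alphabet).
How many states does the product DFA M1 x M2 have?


Product construction pairs every M1 state with every M2 state.
14 * 5 = 70

70


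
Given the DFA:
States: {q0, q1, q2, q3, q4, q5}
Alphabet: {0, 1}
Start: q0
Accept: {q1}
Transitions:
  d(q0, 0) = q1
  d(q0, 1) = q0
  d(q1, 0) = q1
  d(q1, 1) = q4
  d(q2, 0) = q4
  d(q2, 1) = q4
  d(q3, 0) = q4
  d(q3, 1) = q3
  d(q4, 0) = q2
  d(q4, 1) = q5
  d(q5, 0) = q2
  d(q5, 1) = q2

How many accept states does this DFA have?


Accept states listed: {q1}
Counting: q1(1)

1


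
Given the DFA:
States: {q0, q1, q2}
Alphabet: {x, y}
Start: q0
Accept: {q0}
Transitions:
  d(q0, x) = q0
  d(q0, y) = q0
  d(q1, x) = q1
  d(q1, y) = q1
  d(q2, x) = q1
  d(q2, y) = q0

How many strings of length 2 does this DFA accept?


Enumerating all length-2 strings:
  "xx" -> q0 [accept]
  "xy" -> q0 [accept]
  "yx" -> q0 [accept]
  "yy" -> q0 [accept]

4 out of 4


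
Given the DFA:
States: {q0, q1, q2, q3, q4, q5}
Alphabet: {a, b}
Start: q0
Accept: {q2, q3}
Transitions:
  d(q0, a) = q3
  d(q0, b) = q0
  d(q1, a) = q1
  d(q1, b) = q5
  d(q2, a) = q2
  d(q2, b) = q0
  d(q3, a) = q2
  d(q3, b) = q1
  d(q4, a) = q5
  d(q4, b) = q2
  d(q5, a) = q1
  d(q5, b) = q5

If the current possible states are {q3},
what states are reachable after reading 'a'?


Apply transition on 'a' from each current state:
  d(q3, a) = q2

{q2}


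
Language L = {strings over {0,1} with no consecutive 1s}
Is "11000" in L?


'11' occurs at index 0

No, "11000" is not in L


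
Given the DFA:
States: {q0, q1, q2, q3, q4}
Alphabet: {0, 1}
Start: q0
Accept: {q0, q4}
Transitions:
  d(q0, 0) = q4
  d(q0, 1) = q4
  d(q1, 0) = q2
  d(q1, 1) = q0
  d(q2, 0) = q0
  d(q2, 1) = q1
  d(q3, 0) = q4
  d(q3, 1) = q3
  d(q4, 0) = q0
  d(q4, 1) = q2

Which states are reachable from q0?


BFS from q0:
  layer 0: {q0}
  layer 1: {q4}
  layer 2: {q2}
  layer 3: {q1}

{q0, q1, q2, q4}


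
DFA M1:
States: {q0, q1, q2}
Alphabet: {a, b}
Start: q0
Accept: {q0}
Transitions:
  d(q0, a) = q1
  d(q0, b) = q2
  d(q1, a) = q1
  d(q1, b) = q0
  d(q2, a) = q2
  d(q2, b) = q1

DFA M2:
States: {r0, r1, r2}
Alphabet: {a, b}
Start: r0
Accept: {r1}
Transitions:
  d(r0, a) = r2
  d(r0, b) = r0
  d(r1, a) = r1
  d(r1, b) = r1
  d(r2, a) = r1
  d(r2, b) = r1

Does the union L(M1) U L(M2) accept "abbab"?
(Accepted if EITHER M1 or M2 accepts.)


M1: final=q1 accepted=False
M2: final=r1 accepted=True

Yes, union accepts


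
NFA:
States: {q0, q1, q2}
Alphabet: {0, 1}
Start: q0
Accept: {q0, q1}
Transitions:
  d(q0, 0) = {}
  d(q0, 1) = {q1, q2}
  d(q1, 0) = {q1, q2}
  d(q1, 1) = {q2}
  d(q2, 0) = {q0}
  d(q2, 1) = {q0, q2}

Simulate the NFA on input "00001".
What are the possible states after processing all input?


Start: {q0}
  --0--> {}
  --0--> {}
  --0--> {}
  --0--> {}
  --1--> {}

{} (empty set, no valid transitions)


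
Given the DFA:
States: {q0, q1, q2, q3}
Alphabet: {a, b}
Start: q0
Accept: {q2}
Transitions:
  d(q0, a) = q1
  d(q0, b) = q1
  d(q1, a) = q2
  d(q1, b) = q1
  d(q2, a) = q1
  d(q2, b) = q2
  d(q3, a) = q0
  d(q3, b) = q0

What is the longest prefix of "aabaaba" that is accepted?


Run the DFA, marking each prefix where the state is accepting:
  "" -> q0 [reject]
  "a" -> q1 [reject]
  "aa" -> q2 [accept]
  "aab" -> q2 [accept]
  "aaba" -> q1 [reject]
  "aabaa" -> q2 [accept]
  "aabaab" -> q2 [accept]
  "aabaaba" -> q1 [reject]

"aabaab"


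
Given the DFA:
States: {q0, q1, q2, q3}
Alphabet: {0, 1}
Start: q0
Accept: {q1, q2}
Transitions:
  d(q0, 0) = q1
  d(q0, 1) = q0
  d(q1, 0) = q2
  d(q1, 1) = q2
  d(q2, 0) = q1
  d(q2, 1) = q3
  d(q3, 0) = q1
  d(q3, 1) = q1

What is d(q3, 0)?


Looking up transition d(q3, 0)

q1


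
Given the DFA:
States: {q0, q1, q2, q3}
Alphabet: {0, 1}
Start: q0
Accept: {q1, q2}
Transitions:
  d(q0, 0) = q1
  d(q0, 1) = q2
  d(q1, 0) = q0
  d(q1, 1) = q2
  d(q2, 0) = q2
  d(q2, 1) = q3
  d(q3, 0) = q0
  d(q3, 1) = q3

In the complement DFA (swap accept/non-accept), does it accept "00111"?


Trace: q0 -> q1 -> q0 -> q2 -> q3 -> q3
Final: q3
Original accept: {q1, q2}
Complement: q3 is not in original accept

Yes, complement accepts (original rejects)


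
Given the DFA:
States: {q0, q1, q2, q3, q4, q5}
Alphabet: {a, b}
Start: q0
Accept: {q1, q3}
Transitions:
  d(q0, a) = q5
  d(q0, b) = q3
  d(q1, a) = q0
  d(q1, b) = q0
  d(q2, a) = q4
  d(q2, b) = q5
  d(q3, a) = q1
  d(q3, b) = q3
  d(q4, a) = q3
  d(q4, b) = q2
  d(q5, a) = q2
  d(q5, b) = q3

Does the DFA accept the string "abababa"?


Trace: q0 -> q5 -> q3 -> q1 -> q0 -> q5 -> q3 -> q1
Final state: q1
Accept states: {q1, q3}

Yes, accepted (final state q1 is an accept state)


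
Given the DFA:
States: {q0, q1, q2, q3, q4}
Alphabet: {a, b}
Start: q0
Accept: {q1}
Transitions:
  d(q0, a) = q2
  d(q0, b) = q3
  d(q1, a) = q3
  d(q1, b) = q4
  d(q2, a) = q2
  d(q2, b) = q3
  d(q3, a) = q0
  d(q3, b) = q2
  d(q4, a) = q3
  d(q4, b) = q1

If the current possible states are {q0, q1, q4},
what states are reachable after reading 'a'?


Apply transition on 'a' from each current state:
  d(q0, a) = q2
  d(q1, a) = q3
  d(q4, a) = q3

{q2, q3}


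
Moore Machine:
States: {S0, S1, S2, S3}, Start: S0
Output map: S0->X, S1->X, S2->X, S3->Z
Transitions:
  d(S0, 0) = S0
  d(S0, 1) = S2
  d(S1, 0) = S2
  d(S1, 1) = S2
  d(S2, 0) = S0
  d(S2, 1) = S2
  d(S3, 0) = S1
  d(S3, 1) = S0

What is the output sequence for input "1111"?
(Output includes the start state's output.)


Start: S0 (output X)
  --1--> S2 (output X)
  --1--> S2 (output X)
  --1--> S2 (output X)
  --1--> S2 (output X)

"XXXXX"


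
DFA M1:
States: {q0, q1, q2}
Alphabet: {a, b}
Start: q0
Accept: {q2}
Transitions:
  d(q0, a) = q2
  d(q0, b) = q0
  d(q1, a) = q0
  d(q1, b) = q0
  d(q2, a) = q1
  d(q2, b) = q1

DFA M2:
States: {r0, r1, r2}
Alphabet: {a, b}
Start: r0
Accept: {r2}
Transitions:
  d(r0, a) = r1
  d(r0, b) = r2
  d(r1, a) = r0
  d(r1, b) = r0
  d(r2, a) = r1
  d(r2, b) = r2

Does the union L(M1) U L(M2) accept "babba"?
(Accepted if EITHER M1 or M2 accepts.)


M1: final=q2 accepted=True
M2: final=r1 accepted=False

Yes, union accepts


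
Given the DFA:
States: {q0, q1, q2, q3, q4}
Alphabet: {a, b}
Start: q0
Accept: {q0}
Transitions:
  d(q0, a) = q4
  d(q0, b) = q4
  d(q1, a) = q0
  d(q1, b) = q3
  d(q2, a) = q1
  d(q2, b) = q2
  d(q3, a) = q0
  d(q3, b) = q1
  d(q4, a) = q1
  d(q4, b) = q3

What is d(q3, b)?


Looking up transition d(q3, b)

q1


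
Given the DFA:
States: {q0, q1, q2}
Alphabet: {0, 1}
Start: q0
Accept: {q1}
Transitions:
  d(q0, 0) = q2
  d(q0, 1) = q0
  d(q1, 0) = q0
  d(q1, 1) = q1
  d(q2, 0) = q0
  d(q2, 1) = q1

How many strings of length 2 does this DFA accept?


Enumerating all length-2 strings:
  "00" -> q0 [reject]
  "01" -> q1 [accept]
  "10" -> q2 [reject]
  "11" -> q0 [reject]

1 out of 4


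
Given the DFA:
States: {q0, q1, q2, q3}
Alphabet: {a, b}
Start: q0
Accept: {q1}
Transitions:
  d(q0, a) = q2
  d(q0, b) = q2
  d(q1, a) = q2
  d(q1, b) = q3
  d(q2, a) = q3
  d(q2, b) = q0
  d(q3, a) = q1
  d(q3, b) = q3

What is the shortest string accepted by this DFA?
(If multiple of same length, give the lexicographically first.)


BFS by string length (lex-first path to each state shown):
  len 0: q0<-""
  len 1: q2<-"a"
  len 2: q0<-"ab", q3<-"aa"
  len 3: q1<-"aaa", q2<-"aba", q3<-"aab"
Found accept state at length 3.

"aaa"


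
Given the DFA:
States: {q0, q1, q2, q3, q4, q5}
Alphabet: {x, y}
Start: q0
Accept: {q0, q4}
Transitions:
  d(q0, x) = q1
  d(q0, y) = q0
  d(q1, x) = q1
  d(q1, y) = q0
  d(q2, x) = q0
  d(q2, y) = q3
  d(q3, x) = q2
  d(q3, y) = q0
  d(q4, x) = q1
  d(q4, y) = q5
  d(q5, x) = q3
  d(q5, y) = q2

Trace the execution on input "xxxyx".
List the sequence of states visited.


Input: xxxyx
d(q0, x) = q1
d(q1, x) = q1
d(q1, x) = q1
d(q1, y) = q0
d(q0, x) = q1


q0 -> q1 -> q1 -> q1 -> q0 -> q1


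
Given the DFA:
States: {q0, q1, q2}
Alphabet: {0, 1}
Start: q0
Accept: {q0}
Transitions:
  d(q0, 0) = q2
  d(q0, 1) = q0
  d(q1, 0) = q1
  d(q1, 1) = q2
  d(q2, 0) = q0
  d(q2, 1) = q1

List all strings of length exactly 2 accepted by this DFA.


All strings of length 2: 4 total
Accepted: 2

"00", "11"


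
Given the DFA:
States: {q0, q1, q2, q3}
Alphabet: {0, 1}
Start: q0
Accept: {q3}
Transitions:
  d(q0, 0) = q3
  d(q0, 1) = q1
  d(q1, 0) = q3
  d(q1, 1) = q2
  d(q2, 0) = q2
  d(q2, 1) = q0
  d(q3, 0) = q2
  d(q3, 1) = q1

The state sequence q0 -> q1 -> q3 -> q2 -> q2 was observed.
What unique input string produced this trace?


Trace back each transition to find the symbol:
  q0 --[1]--> q1
  q1 --[0]--> q3
  q3 --[0]--> q2
  q2 --[0]--> q2

"1000"


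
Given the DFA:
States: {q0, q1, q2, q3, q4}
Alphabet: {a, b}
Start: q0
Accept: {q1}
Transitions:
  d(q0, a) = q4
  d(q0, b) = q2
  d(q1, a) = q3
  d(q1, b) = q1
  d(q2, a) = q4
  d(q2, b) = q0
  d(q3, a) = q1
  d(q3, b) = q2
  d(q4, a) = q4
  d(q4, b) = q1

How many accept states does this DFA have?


Accept states listed: {q1}
Counting: q1(1)

1


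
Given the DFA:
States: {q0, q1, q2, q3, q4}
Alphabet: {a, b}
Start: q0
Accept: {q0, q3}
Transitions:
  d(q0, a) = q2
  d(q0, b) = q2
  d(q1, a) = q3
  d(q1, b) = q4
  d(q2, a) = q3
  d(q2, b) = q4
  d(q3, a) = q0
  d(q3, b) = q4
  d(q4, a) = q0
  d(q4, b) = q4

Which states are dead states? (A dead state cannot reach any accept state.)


Forward reachability from each state:
  q0 -> reaches accept state q0 (live)
  q1 -> reaches accept state q0 (live)
  q2 -> reaches accept state q0 (live)
  q3 -> reaches accept state q0 (live)
  q4 -> reaches accept state q0 (live)

None (all states can reach an accept state)


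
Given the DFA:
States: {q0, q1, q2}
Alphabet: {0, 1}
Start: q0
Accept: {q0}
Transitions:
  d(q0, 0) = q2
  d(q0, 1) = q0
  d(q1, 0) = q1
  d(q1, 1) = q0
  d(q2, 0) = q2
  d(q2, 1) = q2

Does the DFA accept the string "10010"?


Trace: q0 -> q0 -> q2 -> q2 -> q2 -> q2
Final state: q2
Accept states: {q0}

No, rejected (final state q2 is not an accept state)


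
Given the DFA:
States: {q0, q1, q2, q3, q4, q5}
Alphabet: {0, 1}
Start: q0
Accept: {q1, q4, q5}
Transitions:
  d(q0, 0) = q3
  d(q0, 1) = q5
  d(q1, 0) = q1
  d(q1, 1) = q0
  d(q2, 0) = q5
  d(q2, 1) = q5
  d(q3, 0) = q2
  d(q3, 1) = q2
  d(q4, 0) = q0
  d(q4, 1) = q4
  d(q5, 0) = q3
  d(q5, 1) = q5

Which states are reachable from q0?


BFS from q0:
  layer 0: {q0}
  layer 1: {q3, q5}
  layer 2: {q2}

{q0, q2, q3, q5}


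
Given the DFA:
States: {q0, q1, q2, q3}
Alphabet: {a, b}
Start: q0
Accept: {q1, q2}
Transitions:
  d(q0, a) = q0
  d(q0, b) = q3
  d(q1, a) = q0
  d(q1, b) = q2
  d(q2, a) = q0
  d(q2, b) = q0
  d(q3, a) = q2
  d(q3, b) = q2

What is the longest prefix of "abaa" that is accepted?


Run the DFA, marking each prefix where the state is accepting:
  "" -> q0 [reject]
  "a" -> q0 [reject]
  "ab" -> q3 [reject]
  "aba" -> q2 [accept]
  "abaa" -> q0 [reject]

"aba"


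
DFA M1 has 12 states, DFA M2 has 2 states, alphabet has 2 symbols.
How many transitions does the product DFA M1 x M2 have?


Product DFA has 12 * 2 = 24 states.
Each has 2 transitions: 24 * 2 = 48

48


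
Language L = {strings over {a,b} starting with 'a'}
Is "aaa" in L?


first symbol = 'a'

Yes, "aaa" is in L


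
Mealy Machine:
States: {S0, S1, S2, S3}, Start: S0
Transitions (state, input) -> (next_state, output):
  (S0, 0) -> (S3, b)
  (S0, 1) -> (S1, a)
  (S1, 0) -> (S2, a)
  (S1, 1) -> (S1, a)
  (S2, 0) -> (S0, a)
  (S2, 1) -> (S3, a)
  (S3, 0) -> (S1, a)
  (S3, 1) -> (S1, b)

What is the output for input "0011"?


Step-by-step:
  (S0, 0) -> (S3, b)
  (S3, 0) -> (S1, a)
  (S1, 1) -> (S1, a)
  (S1, 1) -> (S1, a)

"baaa"


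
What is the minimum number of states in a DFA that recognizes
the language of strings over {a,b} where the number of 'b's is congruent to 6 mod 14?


States track (count of 'b') mod 14.
Need 14 states: one per remainder 0..13; accept = remainder 6.

14


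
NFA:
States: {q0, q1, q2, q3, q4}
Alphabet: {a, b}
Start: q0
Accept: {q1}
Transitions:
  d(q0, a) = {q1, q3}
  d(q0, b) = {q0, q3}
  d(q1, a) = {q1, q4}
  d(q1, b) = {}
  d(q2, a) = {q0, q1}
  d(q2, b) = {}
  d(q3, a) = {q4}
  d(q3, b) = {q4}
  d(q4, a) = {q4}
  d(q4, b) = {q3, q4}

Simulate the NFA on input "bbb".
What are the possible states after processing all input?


Start: {q0}
  --b--> {q0, q3}
  --b--> {q0, q3, q4}
  --b--> {q0, q3, q4}

{q0, q3, q4}


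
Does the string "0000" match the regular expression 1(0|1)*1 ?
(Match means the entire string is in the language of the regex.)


|string| = 4; first = '0'; last = '0'

No, "0000" does not match 1(0|1)*1


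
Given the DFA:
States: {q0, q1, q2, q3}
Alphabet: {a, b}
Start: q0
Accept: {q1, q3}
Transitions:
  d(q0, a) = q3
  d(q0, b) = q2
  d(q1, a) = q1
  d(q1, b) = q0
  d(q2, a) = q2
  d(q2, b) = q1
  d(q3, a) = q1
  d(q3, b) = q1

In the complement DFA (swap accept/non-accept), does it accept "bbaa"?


Trace: q0 -> q2 -> q1 -> q1 -> q1
Final: q1
Original accept: {q1, q3}
Complement: q1 is in original accept

No, complement rejects (original accepts)


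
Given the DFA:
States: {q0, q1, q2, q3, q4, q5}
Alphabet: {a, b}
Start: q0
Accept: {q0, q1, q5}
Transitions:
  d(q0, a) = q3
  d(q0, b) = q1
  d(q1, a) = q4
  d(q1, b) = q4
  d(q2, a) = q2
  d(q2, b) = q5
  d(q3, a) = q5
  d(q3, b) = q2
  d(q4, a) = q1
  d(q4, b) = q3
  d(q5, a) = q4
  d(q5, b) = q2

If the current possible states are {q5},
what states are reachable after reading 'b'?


Apply transition on 'b' from each current state:
  d(q5, b) = q2

{q2}


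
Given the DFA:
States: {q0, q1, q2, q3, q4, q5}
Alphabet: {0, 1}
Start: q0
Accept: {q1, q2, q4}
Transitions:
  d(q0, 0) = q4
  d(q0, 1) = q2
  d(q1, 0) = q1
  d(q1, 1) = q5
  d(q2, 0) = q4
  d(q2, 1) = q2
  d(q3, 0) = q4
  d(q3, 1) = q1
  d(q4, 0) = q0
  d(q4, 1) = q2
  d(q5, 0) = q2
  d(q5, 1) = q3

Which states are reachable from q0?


BFS from q0:
  layer 0: {q0}
  layer 1: {q2, q4}

{q0, q2, q4}


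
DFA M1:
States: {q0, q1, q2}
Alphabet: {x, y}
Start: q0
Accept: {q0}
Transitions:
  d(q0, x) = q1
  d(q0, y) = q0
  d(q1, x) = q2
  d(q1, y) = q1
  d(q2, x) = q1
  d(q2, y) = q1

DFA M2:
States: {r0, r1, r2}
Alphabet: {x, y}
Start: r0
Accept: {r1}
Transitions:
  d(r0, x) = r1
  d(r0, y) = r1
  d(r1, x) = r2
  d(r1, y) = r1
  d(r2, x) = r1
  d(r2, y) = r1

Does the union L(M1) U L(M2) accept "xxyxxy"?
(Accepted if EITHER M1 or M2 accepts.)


M1: final=q1 accepted=False
M2: final=r1 accepted=True

Yes, union accepts


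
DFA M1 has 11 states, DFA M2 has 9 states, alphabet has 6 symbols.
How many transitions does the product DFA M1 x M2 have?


Product DFA has 11 * 9 = 99 states.
Each has 6 transitions: 99 * 6 = 594

594


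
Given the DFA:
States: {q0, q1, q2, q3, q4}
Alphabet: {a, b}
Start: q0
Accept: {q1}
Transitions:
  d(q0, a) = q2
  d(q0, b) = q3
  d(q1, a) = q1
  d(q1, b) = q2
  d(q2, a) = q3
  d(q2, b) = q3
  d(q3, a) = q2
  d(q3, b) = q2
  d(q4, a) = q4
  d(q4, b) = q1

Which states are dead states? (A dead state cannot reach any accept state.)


Forward reachability from each state:
  q0 -> reaches {q0, q2, q3}, no accept state (dead)
  q1 -> reaches accept state q1 (live)
  q2 -> reaches {q2, q3}, no accept state (dead)
  q3 -> reaches {q2, q3}, no accept state (dead)
  q4 -> reaches accept state q1 (live)

{q0, q2, q3}
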